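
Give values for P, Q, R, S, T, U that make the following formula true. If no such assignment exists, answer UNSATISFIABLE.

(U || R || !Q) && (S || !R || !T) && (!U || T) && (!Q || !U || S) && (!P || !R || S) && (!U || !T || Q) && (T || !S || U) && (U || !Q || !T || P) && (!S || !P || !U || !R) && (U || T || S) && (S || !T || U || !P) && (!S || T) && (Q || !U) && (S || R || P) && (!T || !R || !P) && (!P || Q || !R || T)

P=false, Q=true, R=false, S=true, T=true, U=true

Case U = true:
(T) alone gives T = true.
(Q) alone gives Q = true.
(S) alone gives S = true.
Case P = false:
All clauses hold; R can take either value.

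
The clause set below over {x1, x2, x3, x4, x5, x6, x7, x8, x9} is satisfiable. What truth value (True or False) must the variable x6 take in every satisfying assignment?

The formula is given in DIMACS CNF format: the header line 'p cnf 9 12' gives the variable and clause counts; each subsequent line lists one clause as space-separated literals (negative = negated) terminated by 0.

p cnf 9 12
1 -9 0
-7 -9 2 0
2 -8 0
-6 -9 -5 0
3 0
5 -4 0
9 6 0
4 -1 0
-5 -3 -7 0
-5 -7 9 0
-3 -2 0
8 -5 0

Suppose x6 = False.
Unit clause (x3) forces x3 = True.
Unit clause (x9) forces x9 = True.
Unit clause (x1) forces x1 = True.
Unit clause (x4) forces x4 = True.
Unit clause (x5) forces x5 = True.
Unit clause (¬x7) forces x7 = False.
Unit clause (¬x2) forces x2 = False.
Unit clause (¬x8) forces x8 = False.
Now (x8) is unsatisfied and unit — conflict.
So every satisfying assignment has x6 = True.

True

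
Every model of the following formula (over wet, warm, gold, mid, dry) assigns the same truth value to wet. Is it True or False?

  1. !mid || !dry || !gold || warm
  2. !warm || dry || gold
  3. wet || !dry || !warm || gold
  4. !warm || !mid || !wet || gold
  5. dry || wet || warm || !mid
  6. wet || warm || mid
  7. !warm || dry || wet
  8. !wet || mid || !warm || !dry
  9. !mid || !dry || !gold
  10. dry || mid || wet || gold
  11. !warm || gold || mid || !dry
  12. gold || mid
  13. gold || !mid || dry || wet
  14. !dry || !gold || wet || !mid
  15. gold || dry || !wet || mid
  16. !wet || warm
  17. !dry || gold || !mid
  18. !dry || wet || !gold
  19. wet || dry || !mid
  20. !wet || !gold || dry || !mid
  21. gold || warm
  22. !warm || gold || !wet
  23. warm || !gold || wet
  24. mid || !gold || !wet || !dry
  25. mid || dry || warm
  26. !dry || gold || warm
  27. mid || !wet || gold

Suppose wet = false.
Suppose warm = true.
From the singleton clause (dry), dry = true.
From the singleton clause (gold), gold = true.
But (!gold) is also a unit clause — contradiction.
So warm must be the other value — set warm = false.
From the singleton clause (mid), mid = true.
From the singleton clause (dry), dry = true.
From the singleton clause (!gold), gold = false.
But (gold) is also a unit clause — contradiction.
Neither warm = true nor warm = false works.
So every satisfying assignment has wet = True.

True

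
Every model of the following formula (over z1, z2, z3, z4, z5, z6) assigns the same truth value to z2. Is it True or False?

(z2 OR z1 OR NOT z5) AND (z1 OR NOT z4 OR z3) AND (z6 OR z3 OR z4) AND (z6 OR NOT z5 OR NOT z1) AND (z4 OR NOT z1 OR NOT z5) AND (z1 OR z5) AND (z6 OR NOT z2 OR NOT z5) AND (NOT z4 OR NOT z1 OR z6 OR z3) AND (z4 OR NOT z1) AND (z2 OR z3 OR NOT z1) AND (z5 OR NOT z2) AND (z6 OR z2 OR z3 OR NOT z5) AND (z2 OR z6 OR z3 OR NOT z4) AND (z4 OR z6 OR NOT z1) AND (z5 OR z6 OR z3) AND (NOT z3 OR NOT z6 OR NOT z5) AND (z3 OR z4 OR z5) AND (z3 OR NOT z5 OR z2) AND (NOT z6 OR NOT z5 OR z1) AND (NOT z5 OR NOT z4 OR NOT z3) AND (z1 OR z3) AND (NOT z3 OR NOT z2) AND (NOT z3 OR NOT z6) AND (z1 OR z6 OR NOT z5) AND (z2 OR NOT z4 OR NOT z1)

True

Suppose z2 = false.
Try z1 = true.
The clause (z4) is unit, so z4 = true.
But (NOT z4) is also a unit clause — contradiction.
That branch fails; take z1 = false instead.
The clause (NOT z5) is unit, so z5 = false.
But (z5) is also a unit clause — contradiction.
Either choice for z1 ends in contradiction.
So every satisfying assignment has z2 = True.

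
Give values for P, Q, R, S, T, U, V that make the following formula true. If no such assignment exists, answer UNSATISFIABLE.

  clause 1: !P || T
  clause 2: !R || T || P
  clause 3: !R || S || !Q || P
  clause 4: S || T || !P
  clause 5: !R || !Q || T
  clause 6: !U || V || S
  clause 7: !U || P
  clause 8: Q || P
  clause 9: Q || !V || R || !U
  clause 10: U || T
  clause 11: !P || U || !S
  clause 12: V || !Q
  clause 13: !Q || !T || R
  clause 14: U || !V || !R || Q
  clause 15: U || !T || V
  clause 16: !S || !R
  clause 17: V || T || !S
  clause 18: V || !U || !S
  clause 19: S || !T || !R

P ↦ true; Q ↦ false; R ↦ false; S ↦ false; T ↦ true; U ↦ false; V ↦ true

Branch on P: set P = true.
Unit clause (T) forces T = true.
Branch on U: set U = false.
Unit clause (!S) forces S = false.
Unit clause (V) forces V = true.
Unit clause (!R) forces R = false.
Unit clause (!Q) forces Q = false.
This assignment satisfies each clause.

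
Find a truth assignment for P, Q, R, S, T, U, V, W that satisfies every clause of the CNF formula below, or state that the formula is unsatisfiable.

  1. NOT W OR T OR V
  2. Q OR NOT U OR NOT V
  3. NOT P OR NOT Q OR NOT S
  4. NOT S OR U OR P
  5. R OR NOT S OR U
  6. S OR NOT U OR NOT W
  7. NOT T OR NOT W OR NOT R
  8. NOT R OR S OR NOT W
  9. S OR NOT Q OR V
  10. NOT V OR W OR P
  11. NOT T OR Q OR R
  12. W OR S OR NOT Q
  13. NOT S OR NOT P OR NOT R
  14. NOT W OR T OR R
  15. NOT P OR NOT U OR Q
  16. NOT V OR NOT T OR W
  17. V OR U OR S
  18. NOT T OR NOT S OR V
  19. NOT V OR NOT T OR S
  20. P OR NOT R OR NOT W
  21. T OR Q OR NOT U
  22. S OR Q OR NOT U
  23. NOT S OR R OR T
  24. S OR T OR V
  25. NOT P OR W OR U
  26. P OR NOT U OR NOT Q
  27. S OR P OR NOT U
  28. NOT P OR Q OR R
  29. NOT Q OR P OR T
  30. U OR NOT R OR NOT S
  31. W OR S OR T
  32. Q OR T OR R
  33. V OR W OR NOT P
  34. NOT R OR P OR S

Try W = false.
Try V = false.
(NOT P) alone gives P = false.
Try S = false.
(NOT Q) alone gives Q = false.
(U) alone gives U = true.
Now (NOT U) is unsatisfied and unit — conflict.
Undo S and try S = true.
(U) alone gives U = true.
(NOT T) alone gives T = false.
(Q) alone gives Q = true.
Now (NOT Q) is unsatisfied and unit — conflict.
Either choice for S ends in contradiction.
Undo V and try V = true.
(P) alone gives P = true.
(NOT T) alone gives T = false.
(U) alone gives U = true.
(Q) alone gives Q = true.
(NOT S) alone gives S = false.
Now (S) is unsatisfied and unit — conflict.
Either choice for V ends in contradiction.
Undo W and try W = true.
Try T = true.
(NOT R) alone gives R = false.
(Q) alone gives Q = true.
Try P = false.
(NOT U) alone gives U = false.
(NOT S) alone gives S = false.
(V) alone gives V = true.
Now (NOT V) is unsatisfied and unit — conflict.
Undo P and try P = true.
(NOT S) alone gives S = false.
(NOT U) alone gives U = false.
(V) alone gives V = true.
Now (NOT V) is unsatisfied and unit — conflict.
Either choice for P ends in contradiction.
Undo T and try T = false.
(V) alone gives V = true.
(R) alone gives R = true.
(S) alone gives S = true.
(NOT P) alone gives P = false.
Now (P) is unsatisfied and unit — conflict.
Either choice for T ends in contradiction.
Either choice for W ends in contradiction.

UNSATISFIABLE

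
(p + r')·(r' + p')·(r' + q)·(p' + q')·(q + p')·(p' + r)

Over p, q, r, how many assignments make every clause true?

There are 2^3 = 8 truth assignments over (p, q, r).
Check each against the 6 clauses (columns in the order p, q, r):
  F F F  ✓ satisfies all
  F F T  ✗ fails (p + r')
  F T F  ✓ satisfies all
  F T T  ✗ fails (p + r')
  T F F  ✗ fails (q + p')
  T F T  ✗ fails (r' + p')
  T T F  ✗ fails (p' + q')
  T T T  ✗ fails (r' + p')
2 of the 8 rows are models.

2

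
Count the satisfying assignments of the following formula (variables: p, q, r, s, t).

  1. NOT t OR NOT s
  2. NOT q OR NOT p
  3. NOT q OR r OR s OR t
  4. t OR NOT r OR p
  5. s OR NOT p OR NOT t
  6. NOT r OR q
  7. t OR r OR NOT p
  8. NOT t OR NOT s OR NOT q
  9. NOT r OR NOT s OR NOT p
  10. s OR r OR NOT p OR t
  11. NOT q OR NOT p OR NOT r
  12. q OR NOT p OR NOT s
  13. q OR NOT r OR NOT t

6

There are 2^5 = 32 truth assignments over (p, q, r, s, t).
Split on s. With s = true, the clauses containing s are satisfied and NOT s drops from the rest; 2 of the 2^4 = 16 assignments to the other variables satisfy what remains.
With s = false, by the same count on the reduced clause set, 4 assignments work.
Total: 2 + 4 = 6.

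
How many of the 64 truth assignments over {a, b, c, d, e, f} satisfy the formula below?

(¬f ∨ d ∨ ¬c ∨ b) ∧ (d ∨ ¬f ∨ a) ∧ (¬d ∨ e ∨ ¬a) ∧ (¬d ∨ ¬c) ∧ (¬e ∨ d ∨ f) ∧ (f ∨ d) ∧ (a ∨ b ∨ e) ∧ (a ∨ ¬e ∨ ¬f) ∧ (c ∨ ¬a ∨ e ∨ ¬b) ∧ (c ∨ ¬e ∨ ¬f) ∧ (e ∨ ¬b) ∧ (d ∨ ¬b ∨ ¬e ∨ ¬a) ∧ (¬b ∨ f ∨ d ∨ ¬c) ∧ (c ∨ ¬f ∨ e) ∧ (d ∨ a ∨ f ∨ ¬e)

4

There are 2^6 = 64 truth assignments over (a, b, c, d, e, f).
Split on d. With d = True, the clauses containing d are satisfied and ¬d drops from the rest; 4 of the 2^5 = 32 assignments to the other variables satisfy what remains.
With d = False, by the same count on the reduced clause set, 0 assignments work.
Total: 4 + 0 = 4.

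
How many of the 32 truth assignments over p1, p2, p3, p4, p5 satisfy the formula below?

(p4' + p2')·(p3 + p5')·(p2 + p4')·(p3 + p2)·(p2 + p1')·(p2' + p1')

There are 2^5 = 32 truth assignments over (p1, p2, p3, p4, p5).
Split on p3. With p3 = 1, the clauses containing p3 are satisfied and p3' drops from the rest; 4 of the 2^4 = 16 assignments to the other variables satisfy what remains.
With p3 = 0, by the same count on the reduced clause set, 1 assignment works.
(One model: p1=F, p2=F, p3=T, p4=F, p5=F.)
Total: 4 + 1 = 5.

5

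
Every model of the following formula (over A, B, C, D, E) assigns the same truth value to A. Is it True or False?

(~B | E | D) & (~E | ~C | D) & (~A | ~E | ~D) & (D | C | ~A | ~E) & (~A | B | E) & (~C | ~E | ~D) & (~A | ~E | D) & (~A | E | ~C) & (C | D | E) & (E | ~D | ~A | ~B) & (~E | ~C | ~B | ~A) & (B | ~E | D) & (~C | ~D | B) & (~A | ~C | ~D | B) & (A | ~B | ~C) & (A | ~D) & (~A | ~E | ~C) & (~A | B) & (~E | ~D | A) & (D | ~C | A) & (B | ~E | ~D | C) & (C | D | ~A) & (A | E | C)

Suppose A = 1.
(B) alone gives B = 1.
Try E = 1.
(~D) alone gives D = 0.
That conflicts with the unit clause (D).
So E must be the other value — set E = 0.
(D) alone gives D = 1.
That conflicts with the unit clause (~D).
Neither E = 1 nor E = 0 works.
So every satisfying assignment has A = False.

False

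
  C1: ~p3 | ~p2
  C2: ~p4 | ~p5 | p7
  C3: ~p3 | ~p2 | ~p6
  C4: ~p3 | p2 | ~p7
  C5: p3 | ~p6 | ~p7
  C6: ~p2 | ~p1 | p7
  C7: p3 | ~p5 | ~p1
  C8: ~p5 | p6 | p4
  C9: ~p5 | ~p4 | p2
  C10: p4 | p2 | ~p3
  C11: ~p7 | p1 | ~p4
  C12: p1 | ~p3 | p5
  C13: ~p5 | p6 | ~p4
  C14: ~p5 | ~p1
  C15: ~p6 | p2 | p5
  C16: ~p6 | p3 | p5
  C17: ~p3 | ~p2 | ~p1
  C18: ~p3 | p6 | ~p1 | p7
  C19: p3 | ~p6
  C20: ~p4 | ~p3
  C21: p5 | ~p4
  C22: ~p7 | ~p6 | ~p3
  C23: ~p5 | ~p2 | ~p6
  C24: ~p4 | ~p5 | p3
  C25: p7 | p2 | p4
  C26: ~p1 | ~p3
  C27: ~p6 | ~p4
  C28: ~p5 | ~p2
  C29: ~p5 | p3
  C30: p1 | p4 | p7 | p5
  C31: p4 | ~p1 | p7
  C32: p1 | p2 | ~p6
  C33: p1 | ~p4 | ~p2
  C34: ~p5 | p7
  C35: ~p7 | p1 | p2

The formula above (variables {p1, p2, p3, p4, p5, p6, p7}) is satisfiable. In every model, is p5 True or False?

Suppose p5 = 1.
The clause (~p1) is unit, so p1 = 0.
The clause (~p2) is unit, so p2 = 0.
The clause (~p4) is unit, so p4 = 0.
The clause (p6) is unit, so p6 = 1.
That conflicts with the unit clause (~p6).
So every satisfying assignment has p5 = False.

False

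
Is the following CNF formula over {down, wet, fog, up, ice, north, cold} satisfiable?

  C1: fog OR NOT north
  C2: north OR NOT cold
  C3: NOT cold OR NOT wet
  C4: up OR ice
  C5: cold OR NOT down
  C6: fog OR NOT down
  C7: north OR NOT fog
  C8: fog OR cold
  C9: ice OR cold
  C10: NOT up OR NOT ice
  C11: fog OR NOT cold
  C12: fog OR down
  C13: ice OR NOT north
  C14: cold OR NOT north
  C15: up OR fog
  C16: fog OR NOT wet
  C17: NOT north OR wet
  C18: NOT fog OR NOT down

Try fog = true.
Unit clause (north) forces north = true.
Unit clause (ice) forces ice = true.
Unit clause (NOT up) forces up = false.
Unit clause (cold) forces cold = true.
Unit clause (NOT wet) forces wet = false.
Now (wet) is unsatisfied and unit — conflict.
Backtrack on fog: now try fog = false.
Unit clause (NOT north) forces north = false.
Unit clause (NOT cold) forces cold = false.
Now (cold) is unsatisfied and unit — conflict.
Neither fog = true nor fog = false works.
No assignment satisfies every clause.

Unsatisfiable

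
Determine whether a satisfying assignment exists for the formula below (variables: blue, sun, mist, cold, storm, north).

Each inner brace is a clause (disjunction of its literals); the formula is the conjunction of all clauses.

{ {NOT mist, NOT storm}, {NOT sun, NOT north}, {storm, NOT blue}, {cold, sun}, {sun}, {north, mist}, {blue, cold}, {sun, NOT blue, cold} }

Satisfiable

Unit clause (sun) forces sun = true.
Unit clause (NOT north) forces north = false.
Unit clause (mist) forces mist = true.
Unit clause (NOT storm) forces storm = false.
Unit clause (NOT blue) forces blue = false.
Unit clause (cold) forces cold = true.
Every clause now holds.
A satisfying assignment: blue=false; sun=true; mist=true; cold=true; storm=false; north=false.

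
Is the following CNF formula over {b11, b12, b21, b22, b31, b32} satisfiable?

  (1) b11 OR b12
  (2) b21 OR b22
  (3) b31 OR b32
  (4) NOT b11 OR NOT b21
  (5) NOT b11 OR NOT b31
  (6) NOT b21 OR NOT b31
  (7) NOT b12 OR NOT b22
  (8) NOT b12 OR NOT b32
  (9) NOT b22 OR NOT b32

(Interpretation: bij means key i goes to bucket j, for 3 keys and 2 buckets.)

No, unsatisfiable

Try b11 = true.
The clause (NOT b21) is unit, so b21 = false.
The clause (b22) is unit, so b22 = true.
The clause (NOT b31) is unit, so b31 = false.
The clause (b32) is unit, so b32 = true.
But (NOT b32) is also a unit clause — contradiction.
Backtrack on b11: now try b11 = false.
The clause (b12) is unit, so b12 = true.
The clause (NOT b22) is unit, so b22 = false.
The clause (b21) is unit, so b21 = true.
The clause (NOT b31) is unit, so b31 = false.
The clause (b32) is unit, so b32 = true.
But (NOT b32) is also a unit clause — contradiction.
Either choice for b11 ends in contradiction.
No assignment satisfies every clause.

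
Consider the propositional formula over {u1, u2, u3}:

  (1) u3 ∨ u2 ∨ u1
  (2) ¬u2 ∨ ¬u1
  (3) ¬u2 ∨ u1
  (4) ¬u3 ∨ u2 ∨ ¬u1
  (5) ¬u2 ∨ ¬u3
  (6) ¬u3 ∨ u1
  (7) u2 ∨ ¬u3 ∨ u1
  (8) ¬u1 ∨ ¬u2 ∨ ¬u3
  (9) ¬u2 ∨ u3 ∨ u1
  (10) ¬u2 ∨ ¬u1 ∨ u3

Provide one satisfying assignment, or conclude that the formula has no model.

Suppose u2 = False.
Suppose u3 = False.
The clause (u1) is unit, so u1 = True.
This assignment satisfies each clause.

u1 ↦ True, u2 ↦ False, u3 ↦ False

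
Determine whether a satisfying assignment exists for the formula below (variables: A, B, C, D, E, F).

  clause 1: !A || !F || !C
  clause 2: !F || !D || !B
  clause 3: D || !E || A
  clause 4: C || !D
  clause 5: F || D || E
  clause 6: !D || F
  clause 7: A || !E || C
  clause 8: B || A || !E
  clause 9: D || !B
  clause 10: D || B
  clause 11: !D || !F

No, unsatisfiable

Try C = true.
Try A = false.
Try D = true.
(F) alone gives F = true.
But (!F) is also a unit clause — contradiction.
Backtrack on D: now try D = false.
(!E) alone gives E = false.
(F) alone gives F = true.
(!B) alone gives B = false.
But (B) is also a unit clause — contradiction.
Both values of D lead to a conflict.
Backtrack on A: now try A = true.
(!F) alone gives F = false.
(!D) alone gives D = false.
(E) alone gives E = true.
(!B) alone gives B = false.
But (B) is also a unit clause — contradiction.
Both values of A lead to a conflict.
Backtrack on C: now try C = false.
(!D) alone gives D = false.
(!B) alone gives B = false.
But (B) is also a unit clause — contradiction.
Both values of C lead to a conflict.
No assignment satisfies every clause.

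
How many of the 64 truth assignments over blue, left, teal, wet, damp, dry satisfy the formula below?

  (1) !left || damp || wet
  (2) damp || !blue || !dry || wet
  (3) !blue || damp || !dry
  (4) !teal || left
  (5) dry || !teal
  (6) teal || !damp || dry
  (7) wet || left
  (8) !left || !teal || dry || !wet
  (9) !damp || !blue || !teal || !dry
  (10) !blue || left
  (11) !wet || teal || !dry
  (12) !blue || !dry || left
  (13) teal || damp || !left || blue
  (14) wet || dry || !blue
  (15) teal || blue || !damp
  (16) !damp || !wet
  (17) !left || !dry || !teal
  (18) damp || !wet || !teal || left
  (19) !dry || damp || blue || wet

3

There are 2^6 = 64 truth assignments over (blue, left, teal, wet, damp, dry).
Split on teal. With teal = true, the clauses containing teal are satisfied and !teal drops from the rest; 0 of the 2^5 = 32 assignments to the other variables satisfy what remains.
With teal = false, by the same count on the reduced clause set, 3 assignments work.
Total: 0 + 3 = 3.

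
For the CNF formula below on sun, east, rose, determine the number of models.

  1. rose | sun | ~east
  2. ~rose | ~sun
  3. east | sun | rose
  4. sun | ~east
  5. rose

There are 2^3 = 8 truth assignments over (sun, east, rose).
Check each against the 5 clauses (columns in the order sun, east, rose):
  F F F  ✗ fails (east | sun | rose)
  F F T  ✓ satisfies all
  F T F  ✗ fails (rose | sun | ~east)
  F T T  ✗ fails (sun | ~east)
  T F F  ✗ fails (rose)
  T F T  ✗ fails (~rose | ~sun)
  T T F  ✗ fails (rose)
  T T T  ✗ fails (~rose | ~sun)
1 of the 8 rows is a model.

1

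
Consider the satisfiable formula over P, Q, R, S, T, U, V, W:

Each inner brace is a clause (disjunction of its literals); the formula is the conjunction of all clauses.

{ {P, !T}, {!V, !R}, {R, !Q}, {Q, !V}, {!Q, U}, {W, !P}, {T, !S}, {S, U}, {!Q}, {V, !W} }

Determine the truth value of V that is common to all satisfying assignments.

Suppose V = true.
The clause (!R) is unit, so R = false.
The clause (!Q) is unit, so Q = false.
Now (Q) is unsatisfied and unit — conflict.
So every satisfying assignment has V = False.

False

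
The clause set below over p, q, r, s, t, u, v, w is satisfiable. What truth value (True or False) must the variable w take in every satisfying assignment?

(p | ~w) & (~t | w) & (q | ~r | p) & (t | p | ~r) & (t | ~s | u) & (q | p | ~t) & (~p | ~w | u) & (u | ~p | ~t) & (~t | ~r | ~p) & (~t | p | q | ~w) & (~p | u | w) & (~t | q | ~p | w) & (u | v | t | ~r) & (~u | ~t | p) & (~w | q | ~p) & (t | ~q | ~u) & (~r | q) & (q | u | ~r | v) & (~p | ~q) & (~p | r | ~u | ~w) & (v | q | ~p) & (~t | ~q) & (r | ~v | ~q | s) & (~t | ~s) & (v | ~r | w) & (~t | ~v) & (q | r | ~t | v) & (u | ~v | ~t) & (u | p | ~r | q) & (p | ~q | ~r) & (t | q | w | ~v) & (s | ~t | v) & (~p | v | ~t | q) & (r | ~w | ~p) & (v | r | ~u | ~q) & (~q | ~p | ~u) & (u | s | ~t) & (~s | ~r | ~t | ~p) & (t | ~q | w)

False

Suppose w = 1.
The clause (p) is unit, so p = 1.
The clause (u) is unit, so u = 1.
The clause (q) is unit, so q = 1.
But (~q) is also a unit clause — contradiction.
So every satisfying assignment has w = False.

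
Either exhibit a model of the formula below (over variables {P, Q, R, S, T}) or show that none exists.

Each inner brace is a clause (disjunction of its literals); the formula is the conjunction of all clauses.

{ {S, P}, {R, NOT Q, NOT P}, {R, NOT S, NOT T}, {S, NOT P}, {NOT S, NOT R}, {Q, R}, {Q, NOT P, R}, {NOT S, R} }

Try S = true.
The clause (NOT R) is unit, so R = false.
Now (R) is unsatisfied and unit — conflict.
So S must be the other value — set S = false.
The clause (P) is unit, so P = true.
Now (NOT P) is unsatisfied and unit — conflict.
Either choice for S ends in contradiction.

UNSATISFIABLE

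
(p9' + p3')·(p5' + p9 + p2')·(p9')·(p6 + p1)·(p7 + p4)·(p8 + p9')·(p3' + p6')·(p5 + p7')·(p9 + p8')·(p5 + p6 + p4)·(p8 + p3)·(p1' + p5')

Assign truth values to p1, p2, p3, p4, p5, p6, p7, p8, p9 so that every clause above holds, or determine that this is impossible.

(p9') alone gives p9 = 0.
(p8') alone gives p8 = 0.
(p3) alone gives p3 = 1.
(p6') alone gives p6 = 0.
(p1) alone gives p1 = 1.
(p5') alone gives p5 = 0.
(p7') alone gives p7 = 0.
(p4) alone gives p4 = 1.
Every clause is now satisfied; p2 is unconstrained.

p1: 1; p2: 0; p3: 1; p4: 1; p5: 0; p6: 0; p7: 0; p8: 0; p9: 0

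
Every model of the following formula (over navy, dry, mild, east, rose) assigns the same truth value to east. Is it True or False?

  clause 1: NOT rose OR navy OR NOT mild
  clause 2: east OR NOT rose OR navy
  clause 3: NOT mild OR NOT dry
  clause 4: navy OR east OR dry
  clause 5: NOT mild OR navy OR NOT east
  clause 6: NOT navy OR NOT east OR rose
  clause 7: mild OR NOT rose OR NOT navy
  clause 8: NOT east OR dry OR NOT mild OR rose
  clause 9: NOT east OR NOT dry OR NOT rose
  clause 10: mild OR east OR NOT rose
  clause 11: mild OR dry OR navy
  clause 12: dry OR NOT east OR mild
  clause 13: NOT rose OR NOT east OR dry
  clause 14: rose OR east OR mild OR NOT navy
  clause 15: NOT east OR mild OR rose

Suppose east = true.
Branch on mild: set mild = false.
The clause (dry) is unit, so dry = true.
The clause (NOT rose) is unit, so rose = false.
But (rose) is also a unit clause — contradiction.
That branch fails; take mild = true instead.
The clause (NOT dry) is unit, so dry = false.
The clause (navy) is unit, so navy = true.
The clause (rose) is unit, so rose = true.
But (NOT rose) is also a unit clause — contradiction.
Neither mild = true nor mild = false works.
So every satisfying assignment has east = False.

False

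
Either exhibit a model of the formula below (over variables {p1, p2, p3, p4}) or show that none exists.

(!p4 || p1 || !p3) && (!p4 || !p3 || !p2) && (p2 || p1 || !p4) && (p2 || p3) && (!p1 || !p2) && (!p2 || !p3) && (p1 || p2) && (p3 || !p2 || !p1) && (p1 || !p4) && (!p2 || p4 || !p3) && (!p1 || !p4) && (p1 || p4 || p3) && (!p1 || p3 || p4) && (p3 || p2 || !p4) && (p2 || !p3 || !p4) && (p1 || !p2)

p1 ↦ true,  p2 ↦ false,  p3 ↦ true,  p4 ↦ false

Try p2 = false.
Unit clause (p3) forces p3 = true.
Unit clause (p1) forces p1 = true.
Unit clause (!p4) forces p4 = false.
All clauses are satisfied.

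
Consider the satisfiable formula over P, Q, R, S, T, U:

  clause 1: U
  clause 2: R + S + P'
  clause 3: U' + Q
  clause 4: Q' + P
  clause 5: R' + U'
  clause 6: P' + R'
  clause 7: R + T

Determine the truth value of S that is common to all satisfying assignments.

Suppose S = 0.
From the singleton clause (U), U = 1.
From the singleton clause (Q), Q = 1.
From the singleton clause (P), P = 1.
From the singleton clause (R), R = 1.
But (R') is also a unit clause — contradiction.
So every satisfying assignment has S = True.

True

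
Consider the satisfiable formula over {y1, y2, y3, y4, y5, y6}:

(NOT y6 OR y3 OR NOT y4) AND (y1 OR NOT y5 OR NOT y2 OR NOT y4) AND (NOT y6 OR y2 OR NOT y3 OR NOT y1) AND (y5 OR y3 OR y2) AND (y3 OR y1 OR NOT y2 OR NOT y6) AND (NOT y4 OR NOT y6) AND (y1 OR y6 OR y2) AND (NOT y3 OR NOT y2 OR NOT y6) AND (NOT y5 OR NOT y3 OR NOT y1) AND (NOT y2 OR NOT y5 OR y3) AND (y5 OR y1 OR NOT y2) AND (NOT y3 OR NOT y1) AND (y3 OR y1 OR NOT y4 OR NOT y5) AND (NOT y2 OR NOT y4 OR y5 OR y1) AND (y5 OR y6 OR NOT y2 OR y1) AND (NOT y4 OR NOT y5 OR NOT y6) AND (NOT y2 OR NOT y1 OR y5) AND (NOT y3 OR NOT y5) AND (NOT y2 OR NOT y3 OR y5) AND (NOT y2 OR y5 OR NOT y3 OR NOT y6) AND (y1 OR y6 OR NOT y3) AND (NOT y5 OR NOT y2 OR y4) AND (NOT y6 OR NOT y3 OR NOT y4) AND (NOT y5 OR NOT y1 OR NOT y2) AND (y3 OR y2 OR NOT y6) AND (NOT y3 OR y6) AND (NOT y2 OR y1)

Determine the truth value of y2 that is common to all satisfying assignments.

Suppose y2 = true.
Unit clause (y1) forces y1 = true.
Unit clause (NOT y3) forces y3 = false.
Unit clause (NOT y5) forces y5 = false.
Now (y5) is unsatisfied and unit — conflict.
So every satisfying assignment has y2 = False.

False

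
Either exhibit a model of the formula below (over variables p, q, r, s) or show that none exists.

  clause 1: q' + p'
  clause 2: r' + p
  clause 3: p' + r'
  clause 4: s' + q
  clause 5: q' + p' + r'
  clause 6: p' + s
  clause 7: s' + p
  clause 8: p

The clause (p) is unit, so p = 1.
The clause (q') is unit, so q = 0.
The clause (r') is unit, so r = 0.
The clause (s') is unit, so s = 0.
Now (s) is unsatisfied and unit — conflict.

UNSATISFIABLE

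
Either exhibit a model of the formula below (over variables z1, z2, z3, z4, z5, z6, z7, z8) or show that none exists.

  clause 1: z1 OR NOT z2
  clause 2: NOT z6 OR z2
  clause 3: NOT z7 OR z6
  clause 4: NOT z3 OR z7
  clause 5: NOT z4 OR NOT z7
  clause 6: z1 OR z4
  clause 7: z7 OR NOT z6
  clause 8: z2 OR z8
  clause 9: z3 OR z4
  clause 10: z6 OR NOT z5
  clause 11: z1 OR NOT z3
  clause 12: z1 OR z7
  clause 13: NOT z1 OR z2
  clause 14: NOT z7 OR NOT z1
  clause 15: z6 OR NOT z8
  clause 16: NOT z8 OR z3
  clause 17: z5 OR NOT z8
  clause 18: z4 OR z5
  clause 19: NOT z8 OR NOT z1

z1: true, z2: true, z3: false, z4: true, z5: false, z6: false, z7: false, z8: false

Suppose z1 = true.
(z2) alone gives z2 = true.
(NOT z7) alone gives z7 = false.
(NOT z3) alone gives z3 = false.
(NOT z6) alone gives z6 = false.
(z4) alone gives z4 = true.
(NOT z5) alone gives z5 = false.
(NOT z8) alone gives z8 = false.
All clauses are satisfied.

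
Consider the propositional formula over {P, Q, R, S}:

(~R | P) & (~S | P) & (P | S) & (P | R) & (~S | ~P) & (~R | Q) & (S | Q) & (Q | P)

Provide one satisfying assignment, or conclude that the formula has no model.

Try R = 1.
(P) alone gives P = 1.
(~S) alone gives S = 0.
(Q) alone gives Q = 1.
Every clause now holds.

P: 1; Q: 1; R: 1; S: 0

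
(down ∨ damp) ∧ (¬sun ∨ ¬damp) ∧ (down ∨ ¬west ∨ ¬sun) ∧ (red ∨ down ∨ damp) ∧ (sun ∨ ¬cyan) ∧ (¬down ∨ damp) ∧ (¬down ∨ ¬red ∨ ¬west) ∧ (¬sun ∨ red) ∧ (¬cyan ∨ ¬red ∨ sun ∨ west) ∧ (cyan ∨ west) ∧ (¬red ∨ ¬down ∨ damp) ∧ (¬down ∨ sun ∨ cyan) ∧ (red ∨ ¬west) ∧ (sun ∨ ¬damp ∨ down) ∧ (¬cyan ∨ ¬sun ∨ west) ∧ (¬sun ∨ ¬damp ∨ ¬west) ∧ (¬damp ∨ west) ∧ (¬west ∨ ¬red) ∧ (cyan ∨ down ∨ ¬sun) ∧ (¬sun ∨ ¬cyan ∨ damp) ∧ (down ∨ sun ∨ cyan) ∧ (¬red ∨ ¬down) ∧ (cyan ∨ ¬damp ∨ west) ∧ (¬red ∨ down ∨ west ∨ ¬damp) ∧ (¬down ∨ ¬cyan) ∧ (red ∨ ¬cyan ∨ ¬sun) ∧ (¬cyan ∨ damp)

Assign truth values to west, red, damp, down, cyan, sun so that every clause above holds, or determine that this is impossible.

Branch on down: set down = True.
(damp) alone gives damp = True.
(¬sun) alone gives sun = False.
(¬cyan) alone gives cyan = False.
Now (cyan) is unsatisfied and unit — conflict.
Undo down and try down = False.
(damp) alone gives damp = True.
(¬sun) alone gives sun = False.
Now (sun) is unsatisfied and unit — conflict.
Both values of down lead to a conflict.

UNSATISFIABLE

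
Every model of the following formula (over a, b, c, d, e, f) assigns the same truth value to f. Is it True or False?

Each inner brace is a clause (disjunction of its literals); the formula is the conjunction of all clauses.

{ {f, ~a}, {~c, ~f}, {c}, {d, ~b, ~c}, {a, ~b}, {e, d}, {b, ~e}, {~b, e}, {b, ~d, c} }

False

Suppose f = 1.
Unit clause (~c) forces c = 0.
That conflicts with the unit clause (c).
So every satisfying assignment has f = False.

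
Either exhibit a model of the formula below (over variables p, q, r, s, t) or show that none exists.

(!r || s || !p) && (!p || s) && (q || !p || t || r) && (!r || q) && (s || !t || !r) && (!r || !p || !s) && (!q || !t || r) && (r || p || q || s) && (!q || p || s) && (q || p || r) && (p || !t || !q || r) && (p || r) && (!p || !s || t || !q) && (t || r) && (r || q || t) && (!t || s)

Try p = true.
Unit clause (s) forces s = true.
Unit clause (!r) forces r = false.
Unit clause (t) forces t = true.
Unit clause (!q) forces q = false.
All clauses are satisfied.

p: true,  q: false,  r: false,  s: true,  t: true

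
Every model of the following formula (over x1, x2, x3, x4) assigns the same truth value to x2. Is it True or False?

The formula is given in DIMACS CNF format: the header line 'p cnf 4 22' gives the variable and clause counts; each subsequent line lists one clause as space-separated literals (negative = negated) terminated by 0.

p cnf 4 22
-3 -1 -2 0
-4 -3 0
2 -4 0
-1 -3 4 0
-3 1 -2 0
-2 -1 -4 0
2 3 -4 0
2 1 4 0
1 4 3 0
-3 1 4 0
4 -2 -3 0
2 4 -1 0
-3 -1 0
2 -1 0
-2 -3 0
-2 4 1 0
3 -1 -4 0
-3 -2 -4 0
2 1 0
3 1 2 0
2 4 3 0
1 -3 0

Suppose x2 = False.
Unit clause (¬x4) forces x4 = False.
Unit clause (x1) forces x1 = True.
But (¬x1) is also a unit clause — contradiction.
So every satisfying assignment has x2 = True.

True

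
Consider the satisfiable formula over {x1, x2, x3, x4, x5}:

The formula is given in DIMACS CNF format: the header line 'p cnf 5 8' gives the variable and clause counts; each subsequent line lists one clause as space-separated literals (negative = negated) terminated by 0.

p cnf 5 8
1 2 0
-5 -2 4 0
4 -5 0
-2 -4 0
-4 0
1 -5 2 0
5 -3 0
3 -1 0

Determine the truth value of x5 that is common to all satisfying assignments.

False

Suppose x5 = True.
From the singleton clause (x4), x4 = True.
But (¬x4) is also a unit clause — contradiction.
So every satisfying assignment has x5 = False.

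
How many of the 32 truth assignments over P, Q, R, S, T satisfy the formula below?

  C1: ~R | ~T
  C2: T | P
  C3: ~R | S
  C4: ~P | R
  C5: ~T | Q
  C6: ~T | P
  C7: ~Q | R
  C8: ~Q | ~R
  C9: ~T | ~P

There are 2^5 = 32 truth assignments over (P, Q, R, S, T).
Split on T. With T = 1, the clauses containing T are satisfied and ~T drops from the rest; 0 of the 2^4 = 16 assignments to the other variables satisfy what remains.
With T = 0, by the same count on the reduced clause set, 1 assignment works.
(One model: P=T, Q=F, R=T, S=T, T=F.)
Total: 0 + 1 = 1.

1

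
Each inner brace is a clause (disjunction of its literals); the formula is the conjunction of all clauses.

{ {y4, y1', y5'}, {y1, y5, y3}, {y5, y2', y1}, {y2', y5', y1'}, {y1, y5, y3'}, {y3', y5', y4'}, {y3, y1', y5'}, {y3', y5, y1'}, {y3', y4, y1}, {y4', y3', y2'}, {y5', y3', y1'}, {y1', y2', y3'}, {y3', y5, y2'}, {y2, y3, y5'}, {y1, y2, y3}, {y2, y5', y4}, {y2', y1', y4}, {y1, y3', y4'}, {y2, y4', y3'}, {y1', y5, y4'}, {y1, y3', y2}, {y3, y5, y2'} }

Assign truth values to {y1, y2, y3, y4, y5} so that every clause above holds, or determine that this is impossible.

y1: 0; y2: 1; y3: 0; y4: 0; y5: 1

Suppose y4 = 0.
Suppose y1 = 0.
From the singleton clause (y3'), y3 = 0.
From the singleton clause (y5), y5 = 1.
From the singleton clause (y2), y2 = 1.
All clauses are satisfied.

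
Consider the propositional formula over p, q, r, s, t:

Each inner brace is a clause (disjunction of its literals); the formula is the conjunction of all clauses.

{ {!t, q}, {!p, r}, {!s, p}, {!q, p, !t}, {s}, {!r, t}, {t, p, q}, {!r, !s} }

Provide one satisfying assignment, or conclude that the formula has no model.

Unit clause (s) forces s = true.
Unit clause (p) forces p = true.
Unit clause (r) forces r = true.
That conflicts with the unit clause (!r).

UNSATISFIABLE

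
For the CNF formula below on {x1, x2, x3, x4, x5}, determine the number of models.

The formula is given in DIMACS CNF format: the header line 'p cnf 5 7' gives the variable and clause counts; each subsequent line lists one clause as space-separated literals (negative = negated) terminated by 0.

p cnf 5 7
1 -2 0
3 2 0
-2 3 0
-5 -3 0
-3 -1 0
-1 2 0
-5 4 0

There are 2^5 = 32 truth assignments over (x1, x2, x3, x4, x5).
Split on x1. With x1 = True, the clauses containing x1 are satisfied and ¬x1 drops from the rest; 0 of the 2^4 = 16 assignments to the other variables satisfy what remains.
With x1 = False, by the same count on the reduced clause set, 2 assignments work.
(One model: x1=F, x2=F, x3=T, x4=F, x5=F.)
Total: 0 + 2 = 2.

2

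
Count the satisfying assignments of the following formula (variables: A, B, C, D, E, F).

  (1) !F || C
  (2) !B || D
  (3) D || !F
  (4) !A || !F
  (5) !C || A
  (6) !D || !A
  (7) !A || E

There are 2^6 = 64 truth assignments over (A, B, C, D, E, F).
Split on F. With F = true, the clauses containing F are satisfied and !F drops from the rest; 0 of the 2^5 = 32 assignments to the other variables satisfy what remains.
With F = false, by the same count on the reduced clause set, 8 assignments work.
Total: 0 + 8 = 8.

8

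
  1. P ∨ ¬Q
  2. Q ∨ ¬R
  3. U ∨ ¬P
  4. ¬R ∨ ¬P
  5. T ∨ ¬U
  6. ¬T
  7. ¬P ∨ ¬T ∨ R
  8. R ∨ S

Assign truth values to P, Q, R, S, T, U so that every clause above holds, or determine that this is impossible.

The clause (¬T) is unit, so T = False.
The clause (¬U) is unit, so U = False.
The clause (¬P) is unit, so P = False.
The clause (¬Q) is unit, so Q = False.
The clause (¬R) is unit, so R = False.
The clause (S) is unit, so S = True.
All clauses are satisfied.

P=False, Q=False, R=False, S=True, T=False, U=False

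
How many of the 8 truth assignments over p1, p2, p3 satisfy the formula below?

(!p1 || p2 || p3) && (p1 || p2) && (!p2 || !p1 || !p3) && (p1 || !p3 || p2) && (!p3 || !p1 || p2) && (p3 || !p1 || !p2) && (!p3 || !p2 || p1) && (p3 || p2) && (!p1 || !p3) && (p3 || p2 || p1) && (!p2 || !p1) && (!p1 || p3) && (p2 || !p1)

1

There are 2^3 = 8 truth assignments over (p1, p2, p3).
Check each against the 13 clauses (columns in the order p1, p2, p3):
  F F F  ✗ fails (p1 || p2)
  F F T  ✗ fails (p1 || p2)
  F T F  ✓ satisfies all
  F T T  ✗ fails (!p3 || !p2 || p1)
  T F F  ✗ fails (!p1 || p2 || p3)
  T F T  ✗ fails (!p3 || !p1 || p2)
  T T F  ✗ fails (p3 || !p1 || !p2)
  T T T  ✗ fails (!p2 || !p1 || !p3)
1 of the 8 rows is a model.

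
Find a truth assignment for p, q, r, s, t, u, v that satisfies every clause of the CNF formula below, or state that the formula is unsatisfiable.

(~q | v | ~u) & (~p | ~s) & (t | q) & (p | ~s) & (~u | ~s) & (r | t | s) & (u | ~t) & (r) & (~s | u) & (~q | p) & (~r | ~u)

Unit clause (r) forces r = 1.
Unit clause (~u) forces u = 0.
Unit clause (~t) forces t = 0.
Unit clause (q) forces q = 1.
Unit clause (~s) forces s = 0.
Unit clause (p) forces p = 1.
Every clause is now satisfied; v is unconstrained.

p: 1, q: 1, r: 1, s: 0, t: 0, u: 0, v: 0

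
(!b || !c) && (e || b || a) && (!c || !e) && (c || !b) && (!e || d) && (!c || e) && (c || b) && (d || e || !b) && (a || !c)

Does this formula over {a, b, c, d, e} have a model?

Unsatisfiable

Case b = false:
(c) alone gives c = true.
(!e) alone gives e = false.
Now (e) is unsatisfied and unit — conflict.
That branch fails; take b = true instead.
(!c) alone gives c = false.
Now (c) is unsatisfied and unit — conflict.
Both values of b lead to a conflict.
No assignment satisfies every clause.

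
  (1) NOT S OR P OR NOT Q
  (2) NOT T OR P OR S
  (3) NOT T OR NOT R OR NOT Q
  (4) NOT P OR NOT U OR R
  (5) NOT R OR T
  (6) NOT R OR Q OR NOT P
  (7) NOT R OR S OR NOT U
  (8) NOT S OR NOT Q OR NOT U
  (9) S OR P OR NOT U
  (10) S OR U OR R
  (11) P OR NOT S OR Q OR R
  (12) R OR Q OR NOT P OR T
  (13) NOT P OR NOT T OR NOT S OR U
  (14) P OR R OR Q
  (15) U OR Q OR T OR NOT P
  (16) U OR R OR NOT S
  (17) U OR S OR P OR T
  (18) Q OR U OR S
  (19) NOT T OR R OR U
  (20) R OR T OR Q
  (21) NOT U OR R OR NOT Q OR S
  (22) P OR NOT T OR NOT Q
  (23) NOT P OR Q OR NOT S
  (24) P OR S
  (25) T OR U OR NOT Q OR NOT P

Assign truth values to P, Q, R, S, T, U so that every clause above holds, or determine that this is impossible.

Branch on R: set R = true.
From the singleton clause (T), T = true.
From the singleton clause (NOT Q), Q = false.
From the singleton clause (NOT P), P = false.
From the singleton clause (S), S = true.
Every clause is now satisfied; U is unconstrained.

P=false,  Q=false,  R=true,  S=true,  T=true,  U=true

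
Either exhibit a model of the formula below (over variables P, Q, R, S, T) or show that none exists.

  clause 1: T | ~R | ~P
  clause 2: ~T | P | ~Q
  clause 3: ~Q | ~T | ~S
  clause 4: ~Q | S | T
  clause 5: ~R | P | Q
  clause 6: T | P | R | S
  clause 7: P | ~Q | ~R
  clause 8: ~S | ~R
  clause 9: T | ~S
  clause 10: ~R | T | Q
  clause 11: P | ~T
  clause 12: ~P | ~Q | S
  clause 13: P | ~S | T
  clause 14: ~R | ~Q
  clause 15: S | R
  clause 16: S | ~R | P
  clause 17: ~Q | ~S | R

Case S = 1:
From the singleton clause (~R), R = 0.
From the singleton clause (T), T = 1.
From the singleton clause (~Q), Q = 0.
From the singleton clause (P), P = 1.
This assignment satisfies each clause.

P ↦ 1,  Q ↦ 0,  R ↦ 0,  S ↦ 1,  T ↦ 1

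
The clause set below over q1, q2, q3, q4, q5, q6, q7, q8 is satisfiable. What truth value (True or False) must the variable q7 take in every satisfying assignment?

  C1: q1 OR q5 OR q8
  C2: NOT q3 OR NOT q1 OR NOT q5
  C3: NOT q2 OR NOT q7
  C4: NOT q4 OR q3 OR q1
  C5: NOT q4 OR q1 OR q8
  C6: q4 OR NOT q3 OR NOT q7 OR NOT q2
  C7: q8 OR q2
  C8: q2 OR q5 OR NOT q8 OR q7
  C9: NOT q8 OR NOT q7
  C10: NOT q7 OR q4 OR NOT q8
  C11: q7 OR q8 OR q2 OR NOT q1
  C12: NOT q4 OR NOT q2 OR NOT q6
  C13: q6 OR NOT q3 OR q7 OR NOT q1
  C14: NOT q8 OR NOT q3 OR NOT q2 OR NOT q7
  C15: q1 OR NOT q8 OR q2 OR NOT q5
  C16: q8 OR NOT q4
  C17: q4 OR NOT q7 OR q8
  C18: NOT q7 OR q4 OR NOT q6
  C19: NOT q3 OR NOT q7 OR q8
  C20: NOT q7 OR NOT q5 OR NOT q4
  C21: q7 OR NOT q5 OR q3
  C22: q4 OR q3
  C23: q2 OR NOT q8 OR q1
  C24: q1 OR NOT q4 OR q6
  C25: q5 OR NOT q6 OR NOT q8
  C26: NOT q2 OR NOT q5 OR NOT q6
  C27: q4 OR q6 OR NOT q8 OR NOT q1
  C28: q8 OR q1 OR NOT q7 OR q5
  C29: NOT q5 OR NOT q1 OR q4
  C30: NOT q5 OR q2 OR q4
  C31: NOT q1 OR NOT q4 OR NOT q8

Suppose q7 = true.
Unit clause (NOT q2) forces q2 = false.
Unit clause (q8) forces q8 = true.
Now (NOT q8) is unsatisfied and unit — conflict.
So every satisfying assignment has q7 = False.

False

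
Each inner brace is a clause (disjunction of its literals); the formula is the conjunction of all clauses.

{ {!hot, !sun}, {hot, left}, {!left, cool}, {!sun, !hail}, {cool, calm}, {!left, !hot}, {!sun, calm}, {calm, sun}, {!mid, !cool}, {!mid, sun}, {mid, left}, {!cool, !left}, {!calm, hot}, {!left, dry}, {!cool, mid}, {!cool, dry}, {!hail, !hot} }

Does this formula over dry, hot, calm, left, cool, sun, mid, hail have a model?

Suppose hot = false.
Unit clause (left) forces left = true.
Unit clause (cool) forces cool = true.
But (!cool) is also a unit clause — contradiction.
So hot must be the other value — set hot = true.
Unit clause (!sun) forces sun = false.
Unit clause (!left) forces left = false.
Unit clause (calm) forces calm = true.
Unit clause (!mid) forces mid = false.
But (mid) is also a unit clause — contradiction.
Either choice for hot ends in contradiction.
No assignment satisfies every clause.

No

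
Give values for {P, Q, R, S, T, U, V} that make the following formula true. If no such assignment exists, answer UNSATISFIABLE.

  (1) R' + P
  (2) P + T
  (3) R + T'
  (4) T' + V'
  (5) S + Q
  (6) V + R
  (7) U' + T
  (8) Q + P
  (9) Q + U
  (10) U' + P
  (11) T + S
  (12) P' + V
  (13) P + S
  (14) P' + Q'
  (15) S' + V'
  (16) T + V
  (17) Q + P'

Case R = 0:
From the singleton clause (T'), T = 0.
From the singleton clause (P), P = 1.
From the singleton clause (V), V = 1.
From the singleton clause (U'), U = 0.
From the singleton clause (Q), Q = 1.
That conflicts with the unit clause (Q').
That branch fails; take R = 1 instead.
From the singleton clause (P), P = 1.
From the singleton clause (V), V = 1.
From the singleton clause (T'), T = 0.
From the singleton clause (U'), U = 0.
From the singleton clause (Q), Q = 1.
That conflicts with the unit clause (Q').
Neither R = 1 nor R = 0 works.

UNSATISFIABLE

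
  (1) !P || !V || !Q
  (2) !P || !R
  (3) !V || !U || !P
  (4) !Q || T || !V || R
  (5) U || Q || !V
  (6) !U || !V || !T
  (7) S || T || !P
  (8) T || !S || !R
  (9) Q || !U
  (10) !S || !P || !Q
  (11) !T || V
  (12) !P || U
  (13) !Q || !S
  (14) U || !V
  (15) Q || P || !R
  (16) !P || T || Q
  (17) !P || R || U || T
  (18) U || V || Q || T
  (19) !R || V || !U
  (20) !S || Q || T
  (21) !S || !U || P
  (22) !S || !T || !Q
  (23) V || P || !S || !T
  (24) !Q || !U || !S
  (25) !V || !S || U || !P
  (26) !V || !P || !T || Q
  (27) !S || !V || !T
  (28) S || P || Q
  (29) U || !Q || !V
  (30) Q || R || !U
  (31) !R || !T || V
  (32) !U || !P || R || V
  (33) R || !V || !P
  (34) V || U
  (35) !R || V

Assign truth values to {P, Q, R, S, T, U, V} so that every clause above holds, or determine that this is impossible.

P ↦ false,  Q ↦ true,  R ↦ true,  S ↦ false,  T ↦ false,  U ↦ true,  V ↦ true

Try P = false.
Try Q = true.
Unit clause (!S) forces S = false.
Try T = false.
Try V = true.
Unit clause (R) forces R = true.
Unit clause (U) forces U = true.
Every clause now holds.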